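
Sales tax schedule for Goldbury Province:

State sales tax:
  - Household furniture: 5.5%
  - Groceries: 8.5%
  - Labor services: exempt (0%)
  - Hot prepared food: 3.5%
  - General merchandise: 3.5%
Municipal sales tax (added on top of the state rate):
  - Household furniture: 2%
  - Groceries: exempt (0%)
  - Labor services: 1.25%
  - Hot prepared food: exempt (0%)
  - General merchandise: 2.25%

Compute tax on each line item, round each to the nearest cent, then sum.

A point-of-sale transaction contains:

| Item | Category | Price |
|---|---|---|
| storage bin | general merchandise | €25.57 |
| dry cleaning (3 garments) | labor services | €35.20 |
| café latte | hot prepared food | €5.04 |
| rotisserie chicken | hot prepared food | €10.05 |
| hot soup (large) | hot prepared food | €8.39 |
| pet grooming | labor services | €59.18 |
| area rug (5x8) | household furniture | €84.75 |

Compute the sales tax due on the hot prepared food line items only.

€0.82

Café latte €5.04: hot prepared food → 3.5% + 0% municipal = 3.5% → €0.18
Rotisserie chicken €10.05: hot prepared food → 3.5% + 0% municipal = 3.5% → €0.35
Hot soup (large) €8.39: hot prepared food → 3.5% + 0% municipal = 3.5% → €0.29
Tax on hot prepared food = €0.18 + €0.35 + €0.29 = €0.82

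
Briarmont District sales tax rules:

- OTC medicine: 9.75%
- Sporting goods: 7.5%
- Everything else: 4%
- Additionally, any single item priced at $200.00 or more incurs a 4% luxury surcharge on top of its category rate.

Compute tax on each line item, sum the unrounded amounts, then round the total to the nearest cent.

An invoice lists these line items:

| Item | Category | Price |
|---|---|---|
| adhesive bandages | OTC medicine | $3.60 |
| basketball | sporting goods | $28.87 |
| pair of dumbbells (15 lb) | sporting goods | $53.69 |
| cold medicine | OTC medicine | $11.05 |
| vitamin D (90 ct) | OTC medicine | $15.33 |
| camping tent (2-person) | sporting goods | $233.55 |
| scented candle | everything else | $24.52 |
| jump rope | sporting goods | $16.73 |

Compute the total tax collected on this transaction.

$38.21

Adhesive bandages $3.60: OTC medicine → 9.75% → $0.351
Basketball $28.87: sporting goods → 7.5% → $2.16525
Pair of dumbbells (15 lb) $53.69: sporting goods → 7.5% → $4.02675
Cold medicine $11.05: OTC medicine → 9.75% → $1.077375
Vitamin D (90 ct) $15.33: OTC medicine → 9.75% → $1.494675
Camping tent (2-person) $233.55: sporting goods → 7.5% + 4% surcharge = 11.5% → $26.85825
Scented candle $24.52: everything else → 4% → $0.9808
Jump rope $16.73: sporting goods → 7.5% → $1.25475
Unrounded tax sum = $38.20885 → $38.21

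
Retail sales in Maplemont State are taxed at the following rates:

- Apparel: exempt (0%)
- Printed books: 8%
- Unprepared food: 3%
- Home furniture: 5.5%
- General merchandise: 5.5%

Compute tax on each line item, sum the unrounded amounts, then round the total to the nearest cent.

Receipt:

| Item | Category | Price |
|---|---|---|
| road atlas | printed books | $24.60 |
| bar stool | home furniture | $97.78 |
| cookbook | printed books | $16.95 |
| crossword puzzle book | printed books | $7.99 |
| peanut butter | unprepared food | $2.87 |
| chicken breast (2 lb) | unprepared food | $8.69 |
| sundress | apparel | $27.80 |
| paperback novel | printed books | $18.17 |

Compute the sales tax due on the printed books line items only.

$5.42

Road atlas $24.60: printed books → 8% → $1.968
Cookbook $16.95: printed books → 8% → $1.356
Crossword puzzle book $7.99: printed books → 8% → $0.6392
Paperback novel $18.17: printed books → 8% → $1.4536
Tax on printed books: unrounded sum = $5.4168 → $5.42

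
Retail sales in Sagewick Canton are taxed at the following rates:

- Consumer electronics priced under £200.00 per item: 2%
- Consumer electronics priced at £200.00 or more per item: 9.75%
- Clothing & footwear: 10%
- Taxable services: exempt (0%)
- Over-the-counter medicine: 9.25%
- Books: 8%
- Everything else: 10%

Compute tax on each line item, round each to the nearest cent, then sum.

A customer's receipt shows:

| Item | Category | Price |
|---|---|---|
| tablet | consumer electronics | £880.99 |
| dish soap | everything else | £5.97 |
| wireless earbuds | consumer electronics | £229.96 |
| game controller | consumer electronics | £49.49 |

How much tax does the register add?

Tablet £880.99: consumer electronics, £200.00 or more → 9.75% → £85.90
Dish soap £5.97: everything else → 10% → £0.60
Wireless earbuds £229.96: consumer electronics, £200.00 or more → 9.75% → £22.42
Game controller £49.49: consumer electronics, under £200.00 → 2% → £0.99
Total tax = £85.90 + £0.60 + £22.42 + £0.99 = £109.91

£109.91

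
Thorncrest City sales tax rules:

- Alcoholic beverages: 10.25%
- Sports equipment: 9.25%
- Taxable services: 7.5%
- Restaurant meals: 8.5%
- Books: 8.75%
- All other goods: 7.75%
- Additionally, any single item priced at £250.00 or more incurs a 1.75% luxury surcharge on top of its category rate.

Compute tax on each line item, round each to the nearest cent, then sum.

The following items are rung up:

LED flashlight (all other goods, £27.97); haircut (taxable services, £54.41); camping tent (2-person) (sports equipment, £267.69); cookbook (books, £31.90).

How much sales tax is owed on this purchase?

£38.49

LED flashlight £27.97: all other goods → 7.75% → £2.17
Haircut £54.41: taxable services → 7.5% → £4.08
Camping tent (2-person) £267.69: sports equipment → 9.25% + 1.75% surcharge = 11% → £29.45
Cookbook £31.90: books → 8.75% → £2.79
Total tax = £2.17 + £4.08 + £29.45 + £2.79 = £38.49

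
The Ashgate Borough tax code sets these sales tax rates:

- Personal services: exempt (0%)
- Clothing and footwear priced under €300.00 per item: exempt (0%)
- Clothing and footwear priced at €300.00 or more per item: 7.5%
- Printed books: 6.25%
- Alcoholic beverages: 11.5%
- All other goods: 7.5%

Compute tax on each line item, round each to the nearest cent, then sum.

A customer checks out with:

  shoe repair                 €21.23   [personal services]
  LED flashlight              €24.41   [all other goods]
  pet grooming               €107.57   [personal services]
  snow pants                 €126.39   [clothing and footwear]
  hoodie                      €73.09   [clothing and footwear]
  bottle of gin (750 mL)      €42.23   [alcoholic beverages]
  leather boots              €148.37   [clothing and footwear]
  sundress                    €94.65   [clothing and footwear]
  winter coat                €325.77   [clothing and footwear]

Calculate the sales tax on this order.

Shoe repair €21.23: personal services → 0% → €0.00
LED flashlight €24.41: all other goods → 7.5% → €1.83
Pet grooming €107.57: personal services → 0% → €0.00
Snow pants €126.39: clothing and footwear, under €300.00 → 0% → €0.00
Hoodie €73.09: clothing and footwear, under €300.00 → 0% → €0.00
Bottle of gin (750 mL) €42.23: alcoholic beverages → 11.5% → €4.86
Leather boots €148.37: clothing and footwear, under €300.00 → 0% → €0.00
Sundress €94.65: clothing and footwear, under €300.00 → 0% → €0.00
Winter coat €325.77: clothing and footwear, €300.00 or more → 7.5% → €24.43
Total tax = €1.83 + €4.86 + €24.43 = €31.12

€31.12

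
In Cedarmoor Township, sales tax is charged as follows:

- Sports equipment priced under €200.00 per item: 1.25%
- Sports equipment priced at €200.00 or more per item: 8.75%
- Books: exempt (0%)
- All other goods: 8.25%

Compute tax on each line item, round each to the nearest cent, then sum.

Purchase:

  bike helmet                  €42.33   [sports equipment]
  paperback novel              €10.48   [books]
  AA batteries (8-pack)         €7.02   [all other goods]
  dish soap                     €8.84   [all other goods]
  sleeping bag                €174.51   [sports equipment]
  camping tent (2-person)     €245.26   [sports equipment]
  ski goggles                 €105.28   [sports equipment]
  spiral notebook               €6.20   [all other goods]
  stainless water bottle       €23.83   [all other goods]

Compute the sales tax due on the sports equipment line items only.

€25.49

Bike helmet €42.33: sports equipment, under €200.00 → 1.25% → €0.53
Sleeping bag €174.51: sports equipment, under €200.00 → 1.25% → €2.18
Camping tent (2-person) €245.26: sports equipment, €200.00 or more → 8.75% → €21.46
Ski goggles €105.28: sports equipment, under €200.00 → 1.25% → €1.32
Tax on sports equipment = €0.53 + €2.18 + €21.46 + €1.32 = €25.49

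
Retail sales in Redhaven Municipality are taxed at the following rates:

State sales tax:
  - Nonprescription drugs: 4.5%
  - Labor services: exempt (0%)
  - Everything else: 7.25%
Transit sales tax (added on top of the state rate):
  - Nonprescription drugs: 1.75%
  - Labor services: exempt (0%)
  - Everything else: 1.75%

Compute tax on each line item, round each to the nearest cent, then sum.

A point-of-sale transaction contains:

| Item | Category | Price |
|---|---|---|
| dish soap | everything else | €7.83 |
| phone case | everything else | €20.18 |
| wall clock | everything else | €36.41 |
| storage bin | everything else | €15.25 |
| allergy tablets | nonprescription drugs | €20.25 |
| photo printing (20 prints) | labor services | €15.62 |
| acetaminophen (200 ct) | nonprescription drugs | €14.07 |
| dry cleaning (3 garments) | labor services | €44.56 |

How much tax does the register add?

€9.32

Dish soap €7.83: everything else → 7.25% + 1.75% transit = 9% → €0.70
Phone case €20.18: everything else → 7.25% + 1.75% transit = 9% → €1.82
Wall clock €36.41: everything else → 7.25% + 1.75% transit = 9% → €3.28
Storage bin €15.25: everything else → 7.25% + 1.75% transit = 9% → €1.37
Allergy tablets €20.25: nonprescription drugs → 4.5% + 1.75% transit = 6.25% → €1.27
Photo printing (20 prints) €15.62: labor services → 0% + 0% transit = 0% → €0.00
Acetaminophen (200 ct) €14.07: nonprescription drugs → 4.5% + 1.75% transit = 6.25% → €0.88
Dry cleaning (3 garments) €44.56: labor services → 0% + 0% transit = 0% → €0.00
Total tax = €0.70 + €1.82 + €3.28 + €1.37 + €1.27 + €0.88 = €9.32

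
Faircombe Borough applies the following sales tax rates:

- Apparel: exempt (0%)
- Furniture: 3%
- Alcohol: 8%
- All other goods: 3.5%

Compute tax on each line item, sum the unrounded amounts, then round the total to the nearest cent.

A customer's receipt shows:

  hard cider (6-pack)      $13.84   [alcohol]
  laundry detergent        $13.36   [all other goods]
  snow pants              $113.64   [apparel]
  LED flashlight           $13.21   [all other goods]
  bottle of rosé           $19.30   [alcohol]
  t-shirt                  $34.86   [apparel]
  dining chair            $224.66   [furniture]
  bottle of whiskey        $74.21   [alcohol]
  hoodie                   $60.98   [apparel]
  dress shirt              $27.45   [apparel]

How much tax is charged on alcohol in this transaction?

Hard cider (6-pack) $13.84: alcohol → 8% → $1.1072
Bottle of rosé $19.30: alcohol → 8% → $1.544
Bottle of whiskey $74.21: alcohol → 8% → $5.9368
Tax on alcohol: unrounded sum = $8.588 → $8.59

$8.59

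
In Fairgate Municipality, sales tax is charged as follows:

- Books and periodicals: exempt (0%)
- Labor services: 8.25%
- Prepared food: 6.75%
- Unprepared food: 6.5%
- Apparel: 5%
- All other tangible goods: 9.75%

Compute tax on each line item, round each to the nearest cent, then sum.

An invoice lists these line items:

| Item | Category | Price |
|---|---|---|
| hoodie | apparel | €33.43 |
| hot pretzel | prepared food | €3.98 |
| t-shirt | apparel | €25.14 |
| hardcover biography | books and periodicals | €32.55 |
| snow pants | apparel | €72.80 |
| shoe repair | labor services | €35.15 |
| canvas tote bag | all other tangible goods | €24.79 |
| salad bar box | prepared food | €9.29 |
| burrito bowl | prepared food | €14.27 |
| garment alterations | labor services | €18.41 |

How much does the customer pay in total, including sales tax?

Hoodie €33.43: apparel → 5% → €1.67
Hot pretzel €3.98: prepared food → 6.75% → €0.27
T-shirt €25.14: apparel → 5% → €1.26
Hardcover biography €32.55: books and periodicals → 0% → €0.00
Snow pants €72.80: apparel → 5% → €3.64
Shoe repair €35.15: labor services → 8.25% → €2.90
Canvas tote bag €24.79: all other tangible goods → 9.75% → €2.42
Salad bar box €9.29: prepared food → 6.75% → €0.63
Burrito bowl €14.27: prepared food → 6.75% → €0.96
Garment alterations €18.41: labor services → 8.25% → €1.52
Subtotal = €269.81; tax = €15.27; total due = €285.08

€285.08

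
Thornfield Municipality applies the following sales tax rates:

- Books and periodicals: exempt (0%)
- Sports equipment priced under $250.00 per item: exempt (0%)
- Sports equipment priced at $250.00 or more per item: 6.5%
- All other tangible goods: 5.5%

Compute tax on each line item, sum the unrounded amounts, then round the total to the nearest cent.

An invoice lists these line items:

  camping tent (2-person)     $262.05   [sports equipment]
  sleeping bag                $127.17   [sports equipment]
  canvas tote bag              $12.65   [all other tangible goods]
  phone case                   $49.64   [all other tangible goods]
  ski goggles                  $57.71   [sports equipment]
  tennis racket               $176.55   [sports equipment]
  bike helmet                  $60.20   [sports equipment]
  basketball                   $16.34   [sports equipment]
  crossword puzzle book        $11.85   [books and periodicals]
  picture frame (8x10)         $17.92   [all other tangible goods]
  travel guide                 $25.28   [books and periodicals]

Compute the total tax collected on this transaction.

Camping tent (2-person) $262.05: sports equipment, $250.00 or more → 6.5% → $17.03325
Sleeping bag $127.17: sports equipment, under $250.00 → 0% → $0.00
Canvas tote bag $12.65: all other tangible goods → 5.5% → $0.69575
Phone case $49.64: all other tangible goods → 5.5% → $2.7302
Ski goggles $57.71: sports equipment, under $250.00 → 0% → $0.00
Tennis racket $176.55: sports equipment, under $250.00 → 0% → $0.00
Bike helmet $60.20: sports equipment, under $250.00 → 0% → $0.00
Basketball $16.34: sports equipment, under $250.00 → 0% → $0.00
Crossword puzzle book $11.85: books and periodicals → 0% → $0.00
Picture frame (8x10) $17.92: all other tangible goods → 5.5% → $0.9856
Travel guide $25.28: books and periodicals → 0% → $0.00
Unrounded tax sum = $21.4448 → $21.44

$21.44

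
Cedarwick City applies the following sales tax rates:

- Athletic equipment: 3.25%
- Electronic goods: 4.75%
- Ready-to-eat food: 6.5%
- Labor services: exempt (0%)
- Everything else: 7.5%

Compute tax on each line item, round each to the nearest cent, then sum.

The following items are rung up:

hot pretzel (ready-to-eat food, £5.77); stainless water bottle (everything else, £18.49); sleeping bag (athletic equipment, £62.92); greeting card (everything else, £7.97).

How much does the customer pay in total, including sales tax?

Hot pretzel £5.77: ready-to-eat food → 6.5% → £0.38
Stainless water bottle £18.49: everything else → 7.5% → £1.39
Sleeping bag £62.92: athletic equipment → 3.25% → £2.04
Greeting card £7.97: everything else → 7.5% → £0.60
Subtotal = £95.15; tax = £4.41; total due = £99.56

£99.56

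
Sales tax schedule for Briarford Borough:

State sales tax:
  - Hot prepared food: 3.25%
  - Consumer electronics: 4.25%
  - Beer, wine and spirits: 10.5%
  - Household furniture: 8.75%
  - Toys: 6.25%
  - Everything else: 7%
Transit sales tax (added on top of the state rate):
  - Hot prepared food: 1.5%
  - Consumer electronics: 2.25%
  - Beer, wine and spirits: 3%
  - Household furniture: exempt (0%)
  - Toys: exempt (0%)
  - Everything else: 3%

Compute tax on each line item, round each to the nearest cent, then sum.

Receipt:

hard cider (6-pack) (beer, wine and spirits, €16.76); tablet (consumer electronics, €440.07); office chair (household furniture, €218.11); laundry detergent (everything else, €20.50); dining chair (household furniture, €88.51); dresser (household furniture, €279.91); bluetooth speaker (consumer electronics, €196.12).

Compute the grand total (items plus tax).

Hard cider (6-pack) €16.76: beer, wine and spirits → 10.5% + 3% transit = 13.5% → €2.26
Tablet €440.07: consumer electronics → 4.25% + 2.25% transit = 6.5% → €28.60
Office chair €218.11: household furniture → 8.75% + 0% transit = 8.75% → €19.08
Laundry detergent €20.50: everything else → 7% + 3% transit = 10% → €2.05
Dining chair €88.51: household furniture → 8.75% + 0% transit = 8.75% → €7.74
Dresser €279.91: household furniture → 8.75% + 0% transit = 8.75% → €24.49
Bluetooth speaker €196.12: consumer electronics → 4.25% + 2.25% transit = 6.5% → €12.75
Subtotal = €1259.98; tax = €96.97; total due = €1356.95

€1356.95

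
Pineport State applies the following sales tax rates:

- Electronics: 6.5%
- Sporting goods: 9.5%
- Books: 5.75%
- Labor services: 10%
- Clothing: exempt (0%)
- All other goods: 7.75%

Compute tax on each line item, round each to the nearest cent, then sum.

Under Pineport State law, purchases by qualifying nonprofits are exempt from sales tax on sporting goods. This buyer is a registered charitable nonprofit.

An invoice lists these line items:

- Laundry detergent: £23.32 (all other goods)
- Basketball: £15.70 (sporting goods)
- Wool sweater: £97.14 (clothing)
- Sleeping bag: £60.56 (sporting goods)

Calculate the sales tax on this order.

£1.81

Laundry detergent £23.32: all other goods → 7.75% → £1.81
Basketball £15.70: sporting goods, buyer-exempt → 0% → £0.00
Wool sweater £97.14: clothing → 0% → £0.00
Sleeping bag £60.56: sporting goods, buyer-exempt → 0% → £0.00
Total tax = £1.81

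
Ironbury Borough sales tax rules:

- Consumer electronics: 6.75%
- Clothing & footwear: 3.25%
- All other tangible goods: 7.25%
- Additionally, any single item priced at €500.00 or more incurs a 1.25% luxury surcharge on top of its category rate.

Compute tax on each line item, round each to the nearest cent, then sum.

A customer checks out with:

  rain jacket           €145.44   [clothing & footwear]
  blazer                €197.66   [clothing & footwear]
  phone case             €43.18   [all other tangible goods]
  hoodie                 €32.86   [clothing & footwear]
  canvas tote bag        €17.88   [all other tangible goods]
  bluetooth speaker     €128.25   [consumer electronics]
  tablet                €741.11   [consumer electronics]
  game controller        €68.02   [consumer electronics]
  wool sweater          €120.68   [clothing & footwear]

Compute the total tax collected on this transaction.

Rain jacket €145.44: clothing & footwear → 3.25% → €4.73
Blazer €197.66: clothing & footwear → 3.25% → €6.42
Phone case €43.18: all other tangible goods → 7.25% → €3.13
Hoodie €32.86: clothing & footwear → 3.25% → €1.07
Canvas tote bag €17.88: all other tangible goods → 7.25% → €1.30
Bluetooth speaker €128.25: consumer electronics → 6.75% → €8.66
Tablet €741.11: consumer electronics → 6.75% + 1.25% surcharge = 8% → €59.29
Game controller €68.02: consumer electronics → 6.75% → €4.59
Wool sweater €120.68: clothing & footwear → 3.25% → €3.92
Total tax = €4.73 + €6.42 + €3.13 + €1.07 + €1.30 + €8.66 + €59.29 + €4.59 + €3.92 = €93.11

€93.11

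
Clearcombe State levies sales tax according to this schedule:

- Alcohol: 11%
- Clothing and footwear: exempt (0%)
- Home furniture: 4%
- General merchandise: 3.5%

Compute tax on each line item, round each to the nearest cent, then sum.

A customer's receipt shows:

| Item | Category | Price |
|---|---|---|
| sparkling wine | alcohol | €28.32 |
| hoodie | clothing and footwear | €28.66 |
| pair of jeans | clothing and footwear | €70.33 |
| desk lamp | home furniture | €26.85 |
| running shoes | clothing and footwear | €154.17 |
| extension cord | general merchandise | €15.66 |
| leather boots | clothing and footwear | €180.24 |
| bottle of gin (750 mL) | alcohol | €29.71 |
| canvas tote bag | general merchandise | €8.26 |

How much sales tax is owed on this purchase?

Sparkling wine €28.32: alcohol → 11% → €3.12
Hoodie €28.66: clothing and footwear → 0% → €0.00
Pair of jeans €70.33: clothing and footwear → 0% → €0.00
Desk lamp €26.85: home furniture → 4% → €1.07
Running shoes €154.17: clothing and footwear → 0% → €0.00
Extension cord €15.66: general merchandise → 3.5% → €0.55
Leather boots €180.24: clothing and footwear → 0% → €0.00
Bottle of gin (750 mL) €29.71: alcohol → 11% → €3.27
Canvas tote bag €8.26: general merchandise → 3.5% → €0.29
Total tax = €3.12 + €1.07 + €0.55 + €3.27 + €0.29 = €8.30

€8.30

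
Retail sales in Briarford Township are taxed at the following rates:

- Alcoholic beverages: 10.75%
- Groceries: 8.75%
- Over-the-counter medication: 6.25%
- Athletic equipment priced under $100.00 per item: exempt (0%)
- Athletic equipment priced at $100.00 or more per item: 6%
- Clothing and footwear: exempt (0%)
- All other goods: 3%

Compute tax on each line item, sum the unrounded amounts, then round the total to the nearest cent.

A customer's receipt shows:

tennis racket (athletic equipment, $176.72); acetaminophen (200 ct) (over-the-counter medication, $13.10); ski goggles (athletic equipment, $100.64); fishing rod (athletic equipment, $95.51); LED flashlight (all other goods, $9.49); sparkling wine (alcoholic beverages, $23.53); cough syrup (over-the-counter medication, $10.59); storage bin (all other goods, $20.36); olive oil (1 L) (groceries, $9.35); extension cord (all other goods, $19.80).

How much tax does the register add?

$22.96

Tennis racket $176.72: athletic equipment, $100.00 or more → 6% → $10.6032
Acetaminophen (200 ct) $13.10: over-the-counter medication → 6.25% → $0.81875
Ski goggles $100.64: athletic equipment, $100.00 or more → 6% → $6.0384
Fishing rod $95.51: athletic equipment, under $100.00 → 0% → $0.00
LED flashlight $9.49: all other goods → 3% → $0.2847
Sparkling wine $23.53: alcoholic beverages → 10.75% → $2.529475
Cough syrup $10.59: over-the-counter medication → 6.25% → $0.661875
Storage bin $20.36: all other goods → 3% → $0.6108
Olive oil (1 L) $9.35: groceries → 8.75% → $0.818125
Extension cord $19.80: all other goods → 3% → $0.594
Unrounded tax sum = $22.959325 → $22.96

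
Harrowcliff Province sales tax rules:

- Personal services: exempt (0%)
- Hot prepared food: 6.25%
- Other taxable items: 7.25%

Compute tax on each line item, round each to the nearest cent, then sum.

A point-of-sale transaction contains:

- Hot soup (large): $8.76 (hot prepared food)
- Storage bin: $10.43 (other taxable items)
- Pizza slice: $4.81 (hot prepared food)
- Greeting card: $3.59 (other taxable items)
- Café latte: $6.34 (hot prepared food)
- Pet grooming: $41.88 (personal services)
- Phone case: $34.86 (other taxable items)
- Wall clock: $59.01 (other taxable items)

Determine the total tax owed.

Hot soup (large) $8.76: hot prepared food → 6.25% → $0.55
Storage bin $10.43: other taxable items → 7.25% → $0.76
Pizza slice $4.81: hot prepared food → 6.25% → $0.30
Greeting card $3.59: other taxable items → 7.25% → $0.26
Café latte $6.34: hot prepared food → 6.25% → $0.40
Pet grooming $41.88: personal services → 0% → $0.00
Phone case $34.86: other taxable items → 7.25% → $2.53
Wall clock $59.01: other taxable items → 7.25% → $4.28
Total tax = $0.55 + $0.76 + $0.30 + $0.26 + $0.40 + $2.53 + $4.28 = $9.08

$9.08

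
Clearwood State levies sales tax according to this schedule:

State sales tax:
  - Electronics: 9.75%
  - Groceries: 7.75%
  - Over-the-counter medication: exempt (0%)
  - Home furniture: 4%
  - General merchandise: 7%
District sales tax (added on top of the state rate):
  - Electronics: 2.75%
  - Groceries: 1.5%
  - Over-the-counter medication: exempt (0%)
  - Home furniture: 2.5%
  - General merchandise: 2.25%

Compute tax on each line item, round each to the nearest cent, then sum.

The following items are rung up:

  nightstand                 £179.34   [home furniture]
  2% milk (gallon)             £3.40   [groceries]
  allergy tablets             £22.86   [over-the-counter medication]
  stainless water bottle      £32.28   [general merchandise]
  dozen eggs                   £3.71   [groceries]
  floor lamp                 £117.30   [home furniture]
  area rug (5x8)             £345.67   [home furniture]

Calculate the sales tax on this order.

£45.39

Nightstand £179.34: home furniture → 4% + 2.5% district = 6.5% → £11.66
2% milk (gallon) £3.40: groceries → 7.75% + 1.5% district = 9.25% → £0.31
Allergy tablets £22.86: over-the-counter medication → 0% + 0% district = 0% → £0.00
Stainless water bottle £32.28: general merchandise → 7% + 2.25% district = 9.25% → £2.99
Dozen eggs £3.71: groceries → 7.75% + 1.5% district = 9.25% → £0.34
Floor lamp £117.30: home furniture → 4% + 2.5% district = 6.5% → £7.62
Area rug (5x8) £345.67: home furniture → 4% + 2.5% district = 6.5% → £22.47
Total tax = £11.66 + £0.31 + £2.99 + £0.34 + £7.62 + £22.47 = £45.39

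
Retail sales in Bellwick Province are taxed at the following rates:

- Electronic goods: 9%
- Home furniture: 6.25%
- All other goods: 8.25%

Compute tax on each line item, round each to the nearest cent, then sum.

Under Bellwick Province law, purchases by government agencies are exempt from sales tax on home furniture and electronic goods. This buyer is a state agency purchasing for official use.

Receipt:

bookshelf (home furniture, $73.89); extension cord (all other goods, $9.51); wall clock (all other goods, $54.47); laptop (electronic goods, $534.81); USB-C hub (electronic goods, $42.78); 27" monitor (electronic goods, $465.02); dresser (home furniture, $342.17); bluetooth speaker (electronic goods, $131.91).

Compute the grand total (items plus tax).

$1659.83

Bookshelf $73.89: home furniture, buyer-exempt → 0% → $0.00
Extension cord $9.51: all other goods → 8.25% → $0.78
Wall clock $54.47: all other goods → 8.25% → $4.49
Laptop $534.81: electronic goods, buyer-exempt → 0% → $0.00
USB-C hub $42.78: electronic goods, buyer-exempt → 0% → $0.00
27" monitor $465.02: electronic goods, buyer-exempt → 0% → $0.00
Dresser $342.17: home furniture, buyer-exempt → 0% → $0.00
Bluetooth speaker $131.91: electronic goods, buyer-exempt → 0% → $0.00
Subtotal = $1654.56; tax = $5.27; total due = $1659.83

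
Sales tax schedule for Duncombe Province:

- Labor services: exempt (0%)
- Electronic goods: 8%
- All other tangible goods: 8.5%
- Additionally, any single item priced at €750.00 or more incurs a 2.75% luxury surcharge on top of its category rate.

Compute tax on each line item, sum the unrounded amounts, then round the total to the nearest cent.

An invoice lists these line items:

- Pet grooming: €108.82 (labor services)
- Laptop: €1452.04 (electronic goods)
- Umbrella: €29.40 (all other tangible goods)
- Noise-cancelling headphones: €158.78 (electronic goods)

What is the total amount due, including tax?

€1920.34

Pet grooming €108.82: labor services → 0% → €0.00
Laptop €1452.04: electronic goods → 8% + 2.75% surcharge = 10.75% → €156.0943
Umbrella €29.40: all other tangible goods → 8.5% → €2.499
Noise-cancelling headphones €158.78: electronic goods → 8% → €12.7024
Subtotal = €1749.04; unrounded tax = €171.2957 → €171.30; total due = €1920.34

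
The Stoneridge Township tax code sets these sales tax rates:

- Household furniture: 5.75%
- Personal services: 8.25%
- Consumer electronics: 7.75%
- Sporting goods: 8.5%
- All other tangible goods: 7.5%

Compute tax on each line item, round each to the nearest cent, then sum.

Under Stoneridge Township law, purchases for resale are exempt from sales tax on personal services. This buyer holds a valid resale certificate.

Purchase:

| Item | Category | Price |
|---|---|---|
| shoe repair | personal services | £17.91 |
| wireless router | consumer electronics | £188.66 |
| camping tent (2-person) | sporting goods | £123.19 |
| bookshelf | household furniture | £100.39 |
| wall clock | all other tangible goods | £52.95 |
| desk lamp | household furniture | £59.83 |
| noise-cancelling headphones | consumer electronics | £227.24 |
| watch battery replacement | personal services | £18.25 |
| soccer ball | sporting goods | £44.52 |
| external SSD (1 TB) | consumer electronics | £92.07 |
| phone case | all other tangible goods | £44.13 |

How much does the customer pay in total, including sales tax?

£1039.25

Shoe repair £17.91: personal services, buyer-exempt → 0% → £0.00
Wireless router £188.66: consumer electronics → 7.75% → £14.62
Camping tent (2-person) £123.19: sporting goods → 8.5% → £10.47
Bookshelf £100.39: household furniture → 5.75% → £5.77
Wall clock £52.95: all other tangible goods → 7.5% → £3.97
Desk lamp £59.83: household furniture → 5.75% → £3.44
Noise-cancelling headphones £227.24: consumer electronics → 7.75% → £17.61
Watch battery replacement £18.25: personal services, buyer-exempt → 0% → £0.00
Soccer ball £44.52: sporting goods → 8.5% → £3.78
External SSD (1 TB) £92.07: consumer electronics → 7.75% → £7.14
Phone case £44.13: all other tangible goods → 7.5% → £3.31
Subtotal = £969.14; tax = £70.11; total due = £1039.25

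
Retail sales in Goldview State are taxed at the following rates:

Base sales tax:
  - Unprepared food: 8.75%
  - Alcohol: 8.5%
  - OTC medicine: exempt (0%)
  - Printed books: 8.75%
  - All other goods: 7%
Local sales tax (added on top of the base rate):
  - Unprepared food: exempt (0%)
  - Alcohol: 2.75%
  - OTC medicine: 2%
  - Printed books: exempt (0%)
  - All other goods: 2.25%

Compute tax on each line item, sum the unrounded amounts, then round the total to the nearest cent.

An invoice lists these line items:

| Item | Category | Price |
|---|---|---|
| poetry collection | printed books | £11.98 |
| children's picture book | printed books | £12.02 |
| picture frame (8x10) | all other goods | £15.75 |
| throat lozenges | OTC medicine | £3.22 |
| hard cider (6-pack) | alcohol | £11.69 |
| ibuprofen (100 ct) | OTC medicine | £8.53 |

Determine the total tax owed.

£5.11

Poetry collection £11.98: printed books → 8.75% + 0% local = 8.75% → £1.04825
Children's picture book £12.02: printed books → 8.75% + 0% local = 8.75% → £1.05175
Picture frame (8x10) £15.75: all other goods → 7% + 2.25% local = 9.25% → £1.456875
Throat lozenges £3.22: OTC medicine → 0% + 2% local = 2% → £0.0644
Hard cider (6-pack) £11.69: alcohol → 8.5% + 2.75% local = 11.25% → £1.315125
Ibuprofen (100 ct) £8.53: OTC medicine → 0% + 2% local = 2% → £0.1706
Unrounded tax sum = £5.107 → £5.11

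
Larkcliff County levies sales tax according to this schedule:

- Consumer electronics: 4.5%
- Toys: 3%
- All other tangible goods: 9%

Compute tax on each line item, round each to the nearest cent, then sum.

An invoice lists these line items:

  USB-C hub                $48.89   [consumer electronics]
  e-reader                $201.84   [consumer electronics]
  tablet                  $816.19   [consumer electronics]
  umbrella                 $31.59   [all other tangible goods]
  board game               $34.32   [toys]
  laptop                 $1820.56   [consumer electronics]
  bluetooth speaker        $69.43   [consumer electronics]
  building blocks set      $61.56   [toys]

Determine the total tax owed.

USB-C hub $48.89: consumer electronics → 4.5% → $2.20
E-reader $201.84: consumer electronics → 4.5% → $9.08
Tablet $816.19: consumer electronics → 4.5% → $36.73
Umbrella $31.59: all other tangible goods → 9% → $2.84
Board game $34.32: toys → 3% → $1.03
Laptop $1820.56: consumer electronics → 4.5% → $81.93
Bluetooth speaker $69.43: consumer electronics → 4.5% → $3.12
Building blocks set $61.56: toys → 3% → $1.85
Total tax = $2.20 + $9.08 + $36.73 + $2.84 + $1.03 + $81.93 + $3.12 + $1.85 = $138.78

$138.78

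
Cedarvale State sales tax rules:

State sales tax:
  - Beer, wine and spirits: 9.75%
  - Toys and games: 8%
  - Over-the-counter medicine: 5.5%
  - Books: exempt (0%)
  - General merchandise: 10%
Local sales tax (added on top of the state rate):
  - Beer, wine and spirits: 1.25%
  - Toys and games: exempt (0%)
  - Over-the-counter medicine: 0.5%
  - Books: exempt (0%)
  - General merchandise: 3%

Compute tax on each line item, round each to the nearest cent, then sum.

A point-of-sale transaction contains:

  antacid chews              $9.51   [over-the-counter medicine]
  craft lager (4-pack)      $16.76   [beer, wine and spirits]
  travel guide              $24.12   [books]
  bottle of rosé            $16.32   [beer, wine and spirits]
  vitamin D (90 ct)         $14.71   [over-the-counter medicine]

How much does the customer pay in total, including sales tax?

$86.51

Antacid chews $9.51: over-the-counter medicine → 5.5% + 0.5% local = 6% → $0.57
Craft lager (4-pack) $16.76: beer, wine and spirits → 9.75% + 1.25% local = 11% → $1.84
Travel guide $24.12: books → 0% + 0% local = 0% → $0.00
Bottle of rosé $16.32: beer, wine and spirits → 9.75% + 1.25% local = 11% → $1.80
Vitamin D (90 ct) $14.71: over-the-counter medicine → 5.5% + 0.5% local = 6% → $0.88
Subtotal = $81.42; tax = $5.09; total due = $86.51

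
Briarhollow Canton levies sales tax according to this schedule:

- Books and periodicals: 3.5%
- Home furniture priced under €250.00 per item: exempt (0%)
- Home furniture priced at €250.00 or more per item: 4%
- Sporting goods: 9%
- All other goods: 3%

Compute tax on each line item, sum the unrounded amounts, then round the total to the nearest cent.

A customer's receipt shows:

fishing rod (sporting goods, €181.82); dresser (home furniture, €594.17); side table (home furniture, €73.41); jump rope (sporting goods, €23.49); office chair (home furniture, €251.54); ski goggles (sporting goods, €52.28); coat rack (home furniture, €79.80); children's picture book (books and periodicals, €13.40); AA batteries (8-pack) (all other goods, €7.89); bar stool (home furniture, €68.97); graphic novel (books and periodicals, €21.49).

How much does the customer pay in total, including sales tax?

Fishing rod €181.82: sporting goods → 9% → €16.3638
Dresser €594.17: home furniture, €250.00 or more → 4% → €23.7668
Side table €73.41: home furniture, under €250.00 → 0% → €0.00
Jump rope €23.49: sporting goods → 9% → €2.1141
Office chair €251.54: home furniture, €250.00 or more → 4% → €10.0616
Ski goggles €52.28: sporting goods → 9% → €4.7052
Coat rack €79.80: home furniture, under €250.00 → 0% → €0.00
Children's picture book €13.40: books and periodicals → 3.5% → €0.469
AA batteries (8-pack) €7.89: all other goods → 3% → €0.2367
Bar stool €68.97: home furniture, under €250.00 → 0% → €0.00
Graphic novel €21.49: books and periodicals → 3.5% → €0.75215
Subtotal = €1368.26; unrounded tax = €58.46935 → €58.47; total due = €1426.73

€1426.73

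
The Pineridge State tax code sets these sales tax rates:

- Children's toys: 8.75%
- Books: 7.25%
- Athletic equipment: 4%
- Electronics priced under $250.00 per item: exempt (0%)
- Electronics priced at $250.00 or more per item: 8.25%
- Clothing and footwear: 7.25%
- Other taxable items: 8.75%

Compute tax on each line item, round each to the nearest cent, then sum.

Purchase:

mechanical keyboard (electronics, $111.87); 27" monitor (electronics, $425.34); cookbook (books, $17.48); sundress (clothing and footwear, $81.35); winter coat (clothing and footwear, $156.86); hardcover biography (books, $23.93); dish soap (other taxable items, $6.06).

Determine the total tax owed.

Mechanical keyboard $111.87: electronics, under $250.00 → 0% → $0.00
27" monitor $425.34: electronics, $250.00 or more → 8.25% → $35.09
Cookbook $17.48: books → 7.25% → $1.27
Sundress $81.35: clothing and footwear → 7.25% → $5.90
Winter coat $156.86: clothing and footwear → 7.25% → $11.37
Hardcover biography $23.93: books → 7.25% → $1.73
Dish soap $6.06: other taxable items → 8.75% → $0.53
Total tax = $35.09 + $1.27 + $5.90 + $11.37 + $1.73 + $0.53 = $55.89

$55.89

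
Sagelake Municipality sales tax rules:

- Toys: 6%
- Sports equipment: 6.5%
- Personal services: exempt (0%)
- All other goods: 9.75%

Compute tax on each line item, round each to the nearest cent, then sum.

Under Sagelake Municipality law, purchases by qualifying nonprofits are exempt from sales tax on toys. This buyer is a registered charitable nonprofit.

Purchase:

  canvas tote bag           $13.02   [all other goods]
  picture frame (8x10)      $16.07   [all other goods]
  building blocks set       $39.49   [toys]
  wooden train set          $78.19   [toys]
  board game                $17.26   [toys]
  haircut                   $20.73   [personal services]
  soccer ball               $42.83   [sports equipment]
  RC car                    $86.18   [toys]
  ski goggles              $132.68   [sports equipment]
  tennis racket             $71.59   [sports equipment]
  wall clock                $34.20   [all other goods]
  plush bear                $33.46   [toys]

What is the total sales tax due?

$22.22

Canvas tote bag $13.02: all other goods → 9.75% → $1.27
Picture frame (8x10) $16.07: all other goods → 9.75% → $1.57
Building blocks set $39.49: toys, buyer-exempt → 0% → $0.00
Wooden train set $78.19: toys, buyer-exempt → 0% → $0.00
Board game $17.26: toys, buyer-exempt → 0% → $0.00
Haircut $20.73: personal services → 0% → $0.00
Soccer ball $42.83: sports equipment → 6.5% → $2.78
RC car $86.18: toys, buyer-exempt → 0% → $0.00
Ski goggles $132.68: sports equipment → 6.5% → $8.62
Tennis racket $71.59: sports equipment → 6.5% → $4.65
Wall clock $34.20: all other goods → 9.75% → $3.33
Plush bear $33.46: toys, buyer-exempt → 0% → $0.00
Total tax = $1.27 + $1.57 + $2.78 + $8.62 + $4.65 + $3.33 = $22.22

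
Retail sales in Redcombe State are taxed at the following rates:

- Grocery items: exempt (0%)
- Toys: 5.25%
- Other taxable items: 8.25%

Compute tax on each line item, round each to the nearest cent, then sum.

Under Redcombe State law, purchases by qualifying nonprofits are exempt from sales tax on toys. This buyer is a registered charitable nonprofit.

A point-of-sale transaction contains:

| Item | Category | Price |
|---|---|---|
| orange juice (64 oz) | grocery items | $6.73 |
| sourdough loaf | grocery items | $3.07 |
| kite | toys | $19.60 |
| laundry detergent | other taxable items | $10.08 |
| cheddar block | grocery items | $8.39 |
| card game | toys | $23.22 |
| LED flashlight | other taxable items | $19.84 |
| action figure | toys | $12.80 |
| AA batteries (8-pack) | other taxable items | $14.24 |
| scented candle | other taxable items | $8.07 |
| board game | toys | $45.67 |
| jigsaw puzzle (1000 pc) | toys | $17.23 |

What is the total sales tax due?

$4.31

Orange juice (64 oz) $6.73: grocery items → 0% → $0.00
Sourdough loaf $3.07: grocery items → 0% → $0.00
Kite $19.60: toys, buyer-exempt → 0% → $0.00
Laundry detergent $10.08: other taxable items → 8.25% → $0.83
Cheddar block $8.39: grocery items → 0% → $0.00
Card game $23.22: toys, buyer-exempt → 0% → $0.00
LED flashlight $19.84: other taxable items → 8.25% → $1.64
Action figure $12.80: toys, buyer-exempt → 0% → $0.00
AA batteries (8-pack) $14.24: other taxable items → 8.25% → $1.17
Scented candle $8.07: other taxable items → 8.25% → $0.67
Board game $45.67: toys, buyer-exempt → 0% → $0.00
Jigsaw puzzle (1000 pc) $17.23: toys, buyer-exempt → 0% → $0.00
Total tax = $0.83 + $1.64 + $1.17 + $0.67 = $4.31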